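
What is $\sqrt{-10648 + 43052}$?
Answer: $2 \sqrt{8101} \approx 180.01$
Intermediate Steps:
$\sqrt{-10648 + 43052} = \sqrt{32404} = 2 \sqrt{8101}$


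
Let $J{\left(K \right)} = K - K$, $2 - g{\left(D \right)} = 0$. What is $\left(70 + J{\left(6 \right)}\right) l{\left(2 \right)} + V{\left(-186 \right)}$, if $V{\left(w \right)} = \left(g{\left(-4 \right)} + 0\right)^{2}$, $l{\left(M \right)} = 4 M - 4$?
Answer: $284$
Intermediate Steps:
$g{\left(D \right)} = 2$ ($g{\left(D \right)} = 2 - 0 = 2 + 0 = 2$)
$J{\left(K \right)} = 0$
$l{\left(M \right)} = -4 + 4 M$
$V{\left(w \right)} = 4$ ($V{\left(w \right)} = \left(2 + 0\right)^{2} = 2^{2} = 4$)
$\left(70 + J{\left(6 \right)}\right) l{\left(2 \right)} + V{\left(-186 \right)} = \left(70 + 0\right) \left(-4 + 4 \cdot 2\right) + 4 = 70 \left(-4 + 8\right) + 4 = 70 \cdot 4 + 4 = 280 + 4 = 284$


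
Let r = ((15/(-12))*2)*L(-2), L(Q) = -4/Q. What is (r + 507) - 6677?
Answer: -6175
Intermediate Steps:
r = -5 (r = ((15/(-12))*2)*(-4/(-2)) = ((15*(-1/12))*2)*(-4*(-1/2)) = -5/4*2*2 = -5/2*2 = -5)
(r + 507) - 6677 = (-5 + 507) - 6677 = 502 - 6677 = -6175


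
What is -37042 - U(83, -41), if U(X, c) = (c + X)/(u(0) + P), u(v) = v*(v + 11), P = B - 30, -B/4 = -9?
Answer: -37049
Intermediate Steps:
B = 36 (B = -4*(-9) = 36)
P = 6 (P = 36 - 30 = 6)
u(v) = v*(11 + v)
U(X, c) = X/6 + c/6 (U(X, c) = (c + X)/(0*(11 + 0) + 6) = (X + c)/(0*11 + 6) = (X + c)/(0 + 6) = (X + c)/6 = (X + c)*(⅙) = X/6 + c/6)
-37042 - U(83, -41) = -37042 - ((⅙)*83 + (⅙)*(-41)) = -37042 - (83/6 - 41/6) = -37042 - 1*7 = -37042 - 7 = -37049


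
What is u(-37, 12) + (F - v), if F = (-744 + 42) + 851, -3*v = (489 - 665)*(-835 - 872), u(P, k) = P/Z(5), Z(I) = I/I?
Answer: 100256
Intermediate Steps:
Z(I) = 1
u(P, k) = P (u(P, k) = P/1 = P*1 = P)
v = -100144 (v = -(489 - 665)*(-835 - 872)/3 = -(-176)*(-1707)/3 = -1/3*300432 = -100144)
F = 149 (F = -702 + 851 = 149)
u(-37, 12) + (F - v) = -37 + (149 - 1*(-100144)) = -37 + (149 + 100144) = -37 + 100293 = 100256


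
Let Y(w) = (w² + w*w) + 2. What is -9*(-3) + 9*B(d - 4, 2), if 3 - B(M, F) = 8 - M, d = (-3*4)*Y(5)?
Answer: -5670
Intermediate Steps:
Y(w) = 2 + 2*w² (Y(w) = (w² + w²) + 2 = 2*w² + 2 = 2 + 2*w²)
d = -624 (d = (-3*4)*(2 + 2*5²) = -12*(2 + 2*25) = -12*(2 + 50) = -12*52 = -624)
B(M, F) = -5 + M (B(M, F) = 3 - (8 - M) = 3 + (-8 + M) = -5 + M)
-9*(-3) + 9*B(d - 4, 2) = -9*(-3) + 9*(-5 + (-624 - 4)) = 27 + 9*(-5 - 628) = 27 + 9*(-633) = 27 - 5697 = -5670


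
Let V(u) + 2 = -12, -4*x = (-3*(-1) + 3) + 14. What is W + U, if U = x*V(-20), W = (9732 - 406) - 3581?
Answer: 5815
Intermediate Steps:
x = -5 (x = -((-3*(-1) + 3) + 14)/4 = -((3 + 3) + 14)/4 = -(6 + 14)/4 = -1/4*20 = -5)
V(u) = -14 (V(u) = -2 - 12 = -14)
W = 5745 (W = 9326 - 3581 = 5745)
U = 70 (U = -5*(-14) = 70)
W + U = 5745 + 70 = 5815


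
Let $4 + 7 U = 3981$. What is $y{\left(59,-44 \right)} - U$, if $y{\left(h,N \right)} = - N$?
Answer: $- \frac{3669}{7} \approx -524.14$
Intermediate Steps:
$U = \frac{3977}{7}$ ($U = - \frac{4}{7} + \frac{1}{7} \cdot 3981 = - \frac{4}{7} + \frac{3981}{7} = \frac{3977}{7} \approx 568.14$)
$y{\left(59,-44 \right)} - U = \left(-1\right) \left(-44\right) - \frac{3977}{7} = 44 - \frac{3977}{7} = - \frac{3669}{7}$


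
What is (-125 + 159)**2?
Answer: 1156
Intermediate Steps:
(-125 + 159)**2 = 34**2 = 1156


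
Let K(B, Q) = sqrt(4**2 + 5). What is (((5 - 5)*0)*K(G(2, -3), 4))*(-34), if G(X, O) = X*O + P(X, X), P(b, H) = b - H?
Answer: 0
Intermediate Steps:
G(X, O) = O*X (G(X, O) = X*O + (X - X) = O*X + 0 = O*X)
K(B, Q) = sqrt(21) (K(B, Q) = sqrt(16 + 5) = sqrt(21))
(((5 - 5)*0)*K(G(2, -3), 4))*(-34) = (((5 - 5)*0)*sqrt(21))*(-34) = ((0*0)*sqrt(21))*(-34) = (0*sqrt(21))*(-34) = 0*(-34) = 0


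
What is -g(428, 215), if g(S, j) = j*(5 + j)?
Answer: -47300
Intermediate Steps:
-g(428, 215) = -215*(5 + 215) = -215*220 = -1*47300 = -47300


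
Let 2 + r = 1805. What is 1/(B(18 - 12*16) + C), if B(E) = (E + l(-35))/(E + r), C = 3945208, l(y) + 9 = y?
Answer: 1629/6426743614 ≈ 2.5347e-7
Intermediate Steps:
r = 1803 (r = -2 + 1805 = 1803)
l(y) = -9 + y
B(E) = (-44 + E)/(1803 + E) (B(E) = (E + (-9 - 35))/(E + 1803) = (E - 44)/(1803 + E) = (-44 + E)/(1803 + E))
1/(B(18 - 12*16) + C) = 1/((-44 + (18 - 12*16))/(1803 + (18 - 12*16)) + 3945208) = 1/((-44 + (18 - 192))/(1803 + (18 - 192)) + 3945208) = 1/((-44 - 174)/(1803 - 174) + 3945208) = 1/(-218/1629 + 3945208) = 1/(6426743614/1629) = 1629/6426743614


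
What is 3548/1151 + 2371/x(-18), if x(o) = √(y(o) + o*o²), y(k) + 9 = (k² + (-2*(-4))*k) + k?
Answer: 3548/1151 - 2371*I*√631/1893 ≈ 3.0825 - 31.463*I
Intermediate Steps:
y(k) = -9 + k² + 9*k (y(k) = -9 + ((k² + (-2*(-4))*k) + k) = -9 + ((k² + 8*k) + k) = -9 + (k² + 9*k) = -9 + k² + 9*k)
x(o) = √(-9 + o² + o³ + 9*o) (x(o) = √((-9 + o² + 9*o) + o*o²) = √((-9 + o² + 9*o) + o³) = √(-9 + o² + o³ + 9*o))
3548/1151 + 2371/x(-18) = 3548/1151 + 2371/(√(-9 + (-18)² + (-18)³ + 9*(-18))) = 3548*(1/1151) + 2371/(√(-9 + 324 - 5832 - 162)) = 3548/1151 + 2371/(√(-5679)) = 3548/1151 + 2371/((3*I*√631)) = 3548/1151 + 2371*(-I*√631/1893) = 3548/1151 - 2371*I*√631/1893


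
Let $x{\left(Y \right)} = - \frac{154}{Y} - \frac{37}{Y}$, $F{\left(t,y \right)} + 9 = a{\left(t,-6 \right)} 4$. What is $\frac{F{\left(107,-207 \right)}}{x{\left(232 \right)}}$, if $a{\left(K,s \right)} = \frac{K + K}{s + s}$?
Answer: $\frac{55912}{573} \approx 97.578$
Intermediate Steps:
$a{\left(K,s \right)} = \frac{K}{s}$ ($a{\left(K,s \right)} = \frac{2 K}{2 s} = 2 K \frac{1}{2 s} = \frac{K}{s}$)
$F{\left(t,y \right)} = -9 - \frac{2 t}{3}$ ($F{\left(t,y \right)} = -9 + \frac{t}{-6} \cdot 4 = -9 + t \left(- \frac{1}{6}\right) 4 = -9 + - \frac{t}{6} \cdot 4 = -9 - \frac{2 t}{3}$)
$x{\left(Y \right)} = - \frac{191}{Y}$
$\frac{F{\left(107,-207 \right)}}{x{\left(232 \right)}} = \frac{-9 - \frac{214}{3}}{\left(-191\right) \frac{1}{232}} = - \frac{241}{3 \left(- \frac{191}{232}\right)} = \left(- \frac{241}{3}\right) \left(- \frac{232}{191}\right) = \frac{55912}{573}$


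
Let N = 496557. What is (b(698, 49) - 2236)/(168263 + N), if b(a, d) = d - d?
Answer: -43/12785 ≈ -0.0033633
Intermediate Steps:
b(a, d) = 0
(b(698, 49) - 2236)/(168263 + N) = (0 - 2236)/(168263 + 496557) = -2236/664820 = -2236*1/664820 = -43/12785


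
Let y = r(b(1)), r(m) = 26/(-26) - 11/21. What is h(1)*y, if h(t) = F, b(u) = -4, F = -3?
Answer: 32/7 ≈ 4.5714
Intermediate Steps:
h(t) = -3
r(m) = -32/21 (r(m) = 26*(-1/26) - 11*1/21 = -1 - 11/21 = -32/21)
y = -32/21 ≈ -1.5238
h(1)*y = -3*(-32/21) = 32/7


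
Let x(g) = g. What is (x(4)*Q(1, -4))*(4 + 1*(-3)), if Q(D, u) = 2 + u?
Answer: -8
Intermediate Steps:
(x(4)*Q(1, -4))*(4 + 1*(-3)) = (4*(2 - 4))*(4 + 1*(-3)) = (4*(-2))*(4 - 3) = -8*1 = -8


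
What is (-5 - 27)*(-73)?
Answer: 2336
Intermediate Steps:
(-5 - 27)*(-73) = -32*(-73) = 2336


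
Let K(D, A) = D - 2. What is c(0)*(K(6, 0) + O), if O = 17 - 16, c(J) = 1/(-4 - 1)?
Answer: -1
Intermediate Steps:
c(J) = -⅕ (c(J) = 1/(-5) = -⅕)
O = 1
K(D, A) = -2 + D
c(0)*(K(6, 0) + O) = -((-2 + 6) + 1)/5 = -(4 + 1)/5 = -⅕*5 = -1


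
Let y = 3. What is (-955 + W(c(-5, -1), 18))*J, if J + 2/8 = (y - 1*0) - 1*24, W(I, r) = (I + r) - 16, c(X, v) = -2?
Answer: 81175/4 ≈ 20294.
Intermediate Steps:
W(I, r) = -16 + I + r
J = -85/4 (J = -1/4 + ((3 - 1*0) - 1*24) = -1/4 + ((3 + 0) - 24) = -1/4 + (3 - 24) = -1/4 - 21 = -85/4 ≈ -21.250)
(-955 + W(c(-5, -1), 18))*J = (-955 + (-16 - 2 + 18))*(-85/4) = (-955 + 0)*(-85/4) = -955*(-85/4) = 81175/4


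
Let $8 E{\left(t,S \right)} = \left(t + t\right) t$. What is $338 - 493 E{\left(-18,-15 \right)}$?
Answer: $-39595$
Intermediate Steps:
$E{\left(t,S \right)} = \frac{t^{2}}{4}$ ($E{\left(t,S \right)} = \frac{\left(t + t\right) t}{8} = \frac{2 t t}{8} = \frac{2 t^{2}}{8} = \frac{t^{2}}{4}$)
$338 - 493 E{\left(-18,-15 \right)} = 338 - 493 \frac{\left(-18\right)^{2}}{4} = 338 - 493 \cdot \frac{1}{4} \cdot 324 = 338 - 39933 = -39595$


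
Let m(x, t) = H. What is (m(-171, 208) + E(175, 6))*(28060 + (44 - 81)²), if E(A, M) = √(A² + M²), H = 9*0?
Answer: 29429*√30661 ≈ 5.1531e+6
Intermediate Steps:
H = 0
m(x, t) = 0
(m(-171, 208) + E(175, 6))*(28060 + (44 - 81)²) = (0 + √(175² + 6²))*(28060 + (44 - 81)²) = (0 + √(30625 + 36))*(28060 + (-37)²) = (0 + √30661)*(28060 + 1369) = √30661*29429 = 29429*√30661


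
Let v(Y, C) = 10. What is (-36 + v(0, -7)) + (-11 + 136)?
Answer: 99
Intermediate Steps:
(-36 + v(0, -7)) + (-11 + 136) = (-36 + 10) + (-11 + 136) = -26 + 125 = 99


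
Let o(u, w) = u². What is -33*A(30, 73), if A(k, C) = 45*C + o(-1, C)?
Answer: -108438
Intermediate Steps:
A(k, C) = 1 + 45*C (A(k, C) = 45*C + (-1)² = 45*C + 1 = 1 + 45*C)
-33*A(30, 73) = -33*(1 + 45*73) = -33*(1 + 3285) = -33*3286 = -108438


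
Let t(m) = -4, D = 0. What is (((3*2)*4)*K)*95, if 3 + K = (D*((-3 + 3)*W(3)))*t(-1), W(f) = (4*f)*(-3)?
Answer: -6840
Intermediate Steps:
W(f) = -12*f
K = -3 (K = -3 + (0*((-3 + 3)*(-12*3)))*(-4) = -3 + (0*(0*(-36)))*(-4) = -3 + (0*0)*(-4) = -3 + 0*(-4) = -3 + 0 = -3)
(((3*2)*4)*K)*95 = (((3*2)*4)*(-3))*95 = ((6*4)*(-3))*95 = (24*(-3))*95 = -72*95 = -6840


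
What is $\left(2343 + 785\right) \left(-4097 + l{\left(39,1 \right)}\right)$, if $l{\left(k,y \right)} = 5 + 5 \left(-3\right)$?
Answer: $-12846696$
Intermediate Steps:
$l{\left(k,y \right)} = -10$ ($l{\left(k,y \right)} = 5 - 15 = -10$)
$\left(2343 + 785\right) \left(-4097 + l{\left(39,1 \right)}\right) = \left(2343 + 785\right) \left(-4097 - 10\right) = 3128 \left(-4107\right) = -12846696$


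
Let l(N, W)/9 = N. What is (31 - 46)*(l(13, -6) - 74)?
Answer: -645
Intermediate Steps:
l(N, W) = 9*N
(31 - 46)*(l(13, -6) - 74) = (31 - 46)*(9*13 - 74) = -15*(117 - 74) = -15*43 = -645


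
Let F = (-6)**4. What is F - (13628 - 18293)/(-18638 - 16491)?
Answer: 45522519/35129 ≈ 1295.9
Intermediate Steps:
F = 1296
F - (13628 - 18293)/(-18638 - 16491) = 1296 - (13628 - 18293)/(-18638 - 16491) = 1296 - (-4665)/(-35129) = 1296 - (-4665)*(-1)/35129 = 1296 - 1*4665/35129 = 1296 - 4665/35129 = 45522519/35129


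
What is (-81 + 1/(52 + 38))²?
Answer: 53129521/8100 ≈ 6559.2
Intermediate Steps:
(-81 + 1/(52 + 38))² = (-81 + 1/90)² = (-7289/90)² = 53129521/8100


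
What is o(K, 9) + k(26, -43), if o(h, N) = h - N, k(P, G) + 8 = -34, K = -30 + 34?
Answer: -47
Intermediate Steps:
K = 4
k(P, G) = -42 (k(P, G) = -8 - 34 = -42)
o(K, 9) + k(26, -43) = (4 - 1*9) - 42 = (4 - 9) - 42 = -5 - 42 = -47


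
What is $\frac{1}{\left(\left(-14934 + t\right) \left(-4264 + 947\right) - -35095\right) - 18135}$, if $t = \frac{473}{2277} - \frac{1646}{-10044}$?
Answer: $\frac{3726}{184630026827} \approx 2.0181 \cdot 10^{-8}$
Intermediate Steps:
$t = \frac{42923}{115506}$ ($t = 473 \cdot \frac{1}{2277} - - \frac{823}{5022} = \frac{43}{207} + \frac{823}{5022} = \frac{42923}{115506} \approx 0.37161$)
$\frac{1}{\left(\left(-14934 + t\right) \left(-4264 + 947\right) - -35095\right) - 18135} = \frac{1}{\left(\left(-14934 + \frac{42923}{115506}\right) \left(-4264 + 947\right) - -35095\right) - 18135} = \frac{1}{\left(\left(- \frac{1724923681}{115506}\right) \left(-3317\right) + 35095\right) - 18135} = \frac{1}{\left(\frac{184566833867}{3726} + 35095\right) - 18135} = \frac{1}{\frac{184697597837}{3726} - 18135} = \frac{1}{\frac{184630026827}{3726}} = \frac{3726}{184630026827}$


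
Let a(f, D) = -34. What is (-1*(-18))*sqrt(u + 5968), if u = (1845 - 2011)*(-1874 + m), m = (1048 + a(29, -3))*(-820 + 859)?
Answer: 216*I*sqrt(43386) ≈ 44991.0*I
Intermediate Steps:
m = 39546 (m = (1048 - 34)*(-820 + 859) = 1014*39 = 39546)
u = -6253552 (u = (1845 - 2011)*(-1874 + 39546) = -166*37672 = -6253552)
(-1*(-18))*sqrt(u + 5968) = (-1*(-18))*sqrt(-6253552 + 5968) = 18*sqrt(-6247584) = 18*(12*I*sqrt(43386)) = 216*I*sqrt(43386)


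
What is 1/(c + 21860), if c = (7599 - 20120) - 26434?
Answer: -1/17095 ≈ -5.8497e-5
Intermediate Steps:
c = -38955 (c = -12521 - 26434 = -38955)
1/(c + 21860) = 1/(-38955 + 21860) = 1/(-17095) = -1/17095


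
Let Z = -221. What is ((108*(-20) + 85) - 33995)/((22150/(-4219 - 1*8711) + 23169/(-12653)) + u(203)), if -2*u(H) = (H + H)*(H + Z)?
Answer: -295058533515/29861329127 ≈ -9.8810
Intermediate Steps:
u(H) = -H*(-221 + H) (u(H) = -(H + H)*(H - 221)/2 = -2*H*(-221 + H)/2 = -H*(-221 + H))
((108*(-20) + 85) - 33995)/((22150/(-4219 - 1*8711) + 23169/(-12653)) + u(203)) = ((108*(-20) + 85) - 33995)/((22150/(-4219 - 1*8711) + 23169/(-12653)) + 203*(221 - 1*203)) = ((-2160 + 85) - 33995)/((22150/(-4219 - 8711) + 23169*(-1/12653)) + 203*(221 - 203)) = (-2075 - 33995)/((22150/(-12930) - 23169/12653) + 203*18) = -36070/((22150*(-1/12930) - 23169/12653) + 3654) = -36070/((-2215/1293 - 23169/12653) + 3654) = -36070/(-57983912/16360329 + 3654) = -36070/59722658254/16360329 = -36070*16360329/59722658254 = -295058533515/29861329127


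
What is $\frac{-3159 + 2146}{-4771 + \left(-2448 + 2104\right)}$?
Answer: $\frac{1013}{5115} \approx 0.19805$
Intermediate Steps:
$\frac{-3159 + 2146}{-4771 + \left(-2448 + 2104\right)} = - \frac{1013}{-4771 - 344} = - \frac{1013}{-5115} = \left(-1013\right) \left(- \frac{1}{5115}\right) = \frac{1013}{5115}$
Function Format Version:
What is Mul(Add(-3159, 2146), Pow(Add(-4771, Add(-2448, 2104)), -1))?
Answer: Rational(1013, 5115) ≈ 0.19805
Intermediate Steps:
Mul(Add(-3159, 2146), Pow(Add(-4771, Add(-2448, 2104)), -1)) = Mul(-1013, Pow(Add(-4771, -344), -1)) = Mul(-1013, Pow(-5115, -1)) = Mul(-1013, Rational(-1, 5115)) = Rational(1013, 5115)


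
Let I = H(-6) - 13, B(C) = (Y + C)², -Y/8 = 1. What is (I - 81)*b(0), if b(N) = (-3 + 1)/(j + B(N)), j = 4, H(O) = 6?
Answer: 44/17 ≈ 2.5882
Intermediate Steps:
Y = -8 (Y = -8*1 = -8)
B(C) = (-8 + C)²
I = -7 (I = 6 - 13 = -7)
b(N) = -2/(4 + (-8 + N)²) (b(N) = (-3 + 1)/(4 + (-8 + N)²) = -2/(4 + (-8 + N)²))
(I - 81)*b(0) = (-7 - 81)*(-2/(4 + (-8 + 0)²)) = -(-176)/(4 + (-8)²) = -(-176)/(4 + 64) = -(-176)/68 = -88*(-1/34) = 44/17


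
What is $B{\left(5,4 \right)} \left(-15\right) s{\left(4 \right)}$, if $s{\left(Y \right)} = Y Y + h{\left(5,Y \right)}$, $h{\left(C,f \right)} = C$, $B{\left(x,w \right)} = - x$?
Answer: $1575$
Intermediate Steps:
$s{\left(Y \right)} = 5 + Y^{2}$ ($s{\left(Y \right)} = Y Y + 5 = Y^{2} + 5 = 5 + Y^{2}$)
$B{\left(5,4 \right)} \left(-15\right) s{\left(4 \right)} = \left(-1\right) 5 \left(-15\right) \left(5 + 4^{2}\right) = \left(-5\right) \left(-15\right) \left(5 + 16\right) = 75 \cdot 21 = 1575$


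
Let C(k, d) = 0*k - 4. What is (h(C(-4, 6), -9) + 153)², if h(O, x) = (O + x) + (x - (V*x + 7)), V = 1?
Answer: 17689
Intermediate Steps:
C(k, d) = -4 (C(k, d) = 0 - 4 = -4)
h(O, x) = -7 + O + x (h(O, x) = (O + x) + (x - (1*x + 7)) = (O + x) + (x - (x + 7)) = (O + x) + (x - (7 + x)) = (O + x) + (x + (-7 - x)) = (O + x) - 7 = -7 + O + x)
(h(C(-4, 6), -9) + 153)² = ((-7 - 4 - 9) + 153)² = (-20 + 153)² = 133² = 17689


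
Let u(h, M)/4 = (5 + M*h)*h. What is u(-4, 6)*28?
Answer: 8512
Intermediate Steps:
u(h, M) = 4*h*(5 + M*h) (u(h, M) = 4*((5 + M*h)*h) = 4*(h*(5 + M*h)) = 4*h*(5 + M*h))
u(-4, 6)*28 = (4*(-4)*(5 + 6*(-4)))*28 = (4*(-4)*(5 - 24))*28 = (4*(-4)*(-19))*28 = 304*28 = 8512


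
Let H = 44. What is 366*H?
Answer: 16104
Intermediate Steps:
366*H = 366*44 = 16104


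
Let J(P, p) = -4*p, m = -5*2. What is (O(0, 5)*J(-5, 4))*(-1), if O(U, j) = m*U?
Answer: 0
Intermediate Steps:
m = -10
O(U, j) = -10*U
(O(0, 5)*J(-5, 4))*(-1) = ((-10*0)*(-4*4))*(-1) = (0*(-16))*(-1) = 0*(-1) = 0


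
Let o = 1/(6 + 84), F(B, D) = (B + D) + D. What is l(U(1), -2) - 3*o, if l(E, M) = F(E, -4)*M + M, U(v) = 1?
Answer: 359/30 ≈ 11.967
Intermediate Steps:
F(B, D) = B + 2*D
l(E, M) = M + M*(-8 + E) (l(E, M) = (E + 2*(-4))*M + M = (E - 8)*M + M = (-8 + E)*M + M = M*(-8 + E) + M = M + M*(-8 + E))
o = 1/90 ≈ 0.011111
l(U(1), -2) - 3*o = -2*(-7 + 1) - 3*1/90 = -2*(-6) - 1/30 = 12 - 1/30 = 359/30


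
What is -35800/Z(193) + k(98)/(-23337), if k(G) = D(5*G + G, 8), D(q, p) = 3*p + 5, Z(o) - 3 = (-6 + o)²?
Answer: -209119697/204035391 ≈ -1.0249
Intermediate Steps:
Z(o) = 3 + (-6 + o)²
D(q, p) = 5 + 3*p
k(G) = 29 (k(G) = 5 + 3*8 = 5 + 24 = 29)
-35800/Z(193) + k(98)/(-23337) = -35800/(3 + (-6 + 193)²) + 29/(-23337) = -35800/(3 + 187²) + 29*(-1/23337) = -35800/(3 + 34969) - 29/23337 = -35800/34972 - 29/23337 = -35800*1/34972 - 29/23337 = -8950/8743 - 29/23337 = -209119697/204035391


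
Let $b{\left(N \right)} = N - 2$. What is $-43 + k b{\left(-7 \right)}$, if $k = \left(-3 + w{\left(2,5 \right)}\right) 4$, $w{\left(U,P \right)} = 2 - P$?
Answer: $173$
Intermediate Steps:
$b{\left(N \right)} = -2 + N$ ($b{\left(N \right)} = N - 2 = -2 + N$)
$k = -24$ ($k = \left(-3 + \left(2 - 5\right)\right) 4 = \left(-3 - 3\right) 4 = \left(-6\right) 4 = -24$)
$-43 + k b{\left(-7 \right)} = -43 - 24 \left(-2 - 7\right) = -43 - -216 = -43 + 216 = 173$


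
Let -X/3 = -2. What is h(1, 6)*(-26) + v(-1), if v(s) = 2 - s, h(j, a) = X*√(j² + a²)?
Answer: 3 - 156*√37 ≈ -945.91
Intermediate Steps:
X = 6 (X = -3*(-2) = 6)
h(j, a) = 6*√(a² + j²) (h(j, a) = 6*√(j² + a²) = 6*√(a² + j²))
h(1, 6)*(-26) + v(-1) = (6*√(6² + 1²))*(-26) + (2 - 1*(-1)) = (6*√(36 + 1))*(-26) + (2 + 1) = (6*√37)*(-26) + 3 = -156*√37 + 3 = 3 - 156*√37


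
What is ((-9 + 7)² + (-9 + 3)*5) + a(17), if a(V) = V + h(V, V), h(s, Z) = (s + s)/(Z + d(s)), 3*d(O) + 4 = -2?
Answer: -101/15 ≈ -6.7333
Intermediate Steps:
d(O) = -2 (d(O) = -4/3 + (⅓)*(-2) = -4/3 - ⅔ = -2)
h(s, Z) = 2*s/(-2 + Z) (h(s, Z) = (s + s)/(Z - 2) = (2*s)/(-2 + Z) = 2*s/(-2 + Z))
a(V) = V + 2*V/(-2 + V)
((-9 + 7)² + (-9 + 3)*5) + a(17) = ((-9 + 7)² + (-9 + 3)*5) + 17²/(-2 + 17) = ((-2)² - 6*5) + 289/15 = (4 - 30) + 289*(1/15) = -26 + 289/15 = -101/15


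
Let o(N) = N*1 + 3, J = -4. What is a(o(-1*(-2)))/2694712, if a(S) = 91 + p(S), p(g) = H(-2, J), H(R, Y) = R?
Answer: 89/2694712 ≈ 3.3028e-5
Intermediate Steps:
p(g) = -2
o(N) = 3 + N (o(N) = N + 3 = 3 + N)
a(S) = 89 (a(S) = 91 - 2 = 89)
a(o(-1*(-2)))/2694712 = 89/2694712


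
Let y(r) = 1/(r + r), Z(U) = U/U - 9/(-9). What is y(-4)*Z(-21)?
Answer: -¼ ≈ -0.25000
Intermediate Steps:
Z(U) = 2 (Z(U) = 1 - 9*(-⅑) = 1 + 1 = 2)
y(r) = 1/(2*r)
y(-4)*Z(-21) = ((½)/(-4))*2 = ((½)*(-¼))*2 = -⅛*2 = -¼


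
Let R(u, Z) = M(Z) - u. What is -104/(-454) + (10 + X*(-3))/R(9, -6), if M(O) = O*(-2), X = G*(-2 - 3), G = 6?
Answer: 22856/681 ≈ 33.562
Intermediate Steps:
X = -30 (X = 6*(-2 - 3) = 6*(-5) = -30)
M(O) = -2*O
R(u, Z) = -u - 2*Z (R(u, Z) = -2*Z - u = -u - 2*Z)
-104/(-454) + (10 + X*(-3))/R(9, -6) = -104/(-454) + (10 - 30*(-3))/(-1*9 - 2*(-6)) = -104*(-1/454) + (10 + 90)/(-9 + 12) = 52/227 + 100/3 = 22856/681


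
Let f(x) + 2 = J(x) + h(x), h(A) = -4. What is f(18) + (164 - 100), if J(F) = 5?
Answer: 63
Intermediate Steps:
f(x) = -1 (f(x) = -2 + (5 - 4) = -2 + 1 = -1)
f(18) + (164 - 100) = -1 + (164 - 100) = -1 + 64 = 63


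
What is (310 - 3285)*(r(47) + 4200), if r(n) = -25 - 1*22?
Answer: -12355175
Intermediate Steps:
r(n) = -47 (r(n) = -25 - 22 = -47)
(310 - 3285)*(r(47) + 4200) = (310 - 3285)*(-47 + 4200) = -2975*4153 = -12355175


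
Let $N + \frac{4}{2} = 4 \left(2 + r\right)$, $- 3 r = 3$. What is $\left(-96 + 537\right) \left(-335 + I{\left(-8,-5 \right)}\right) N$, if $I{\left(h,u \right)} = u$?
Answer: $-299880$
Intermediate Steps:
$r = -1$ ($r = \left(- \frac{1}{3}\right) 3 = -1$)
$N = 2$ ($N = -2 + 4 \left(2 - 1\right) = -2 + 4 \cdot 1 = -2 + 4 = 2$)
$\left(-96 + 537\right) \left(-335 + I{\left(-8,-5 \right)}\right) N = \left(-96 + 537\right) \left(-335 - 5\right) 2 = 441 \left(-340\right) 2 = \left(-149940\right) 2 = -299880$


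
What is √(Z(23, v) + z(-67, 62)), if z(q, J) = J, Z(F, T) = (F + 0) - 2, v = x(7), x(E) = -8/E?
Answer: √83 ≈ 9.1104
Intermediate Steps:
v = -8/7 ≈ -1.1429
Z(F, T) = -2 + F (Z(F, T) = F - 2 = -2 + F)
√(Z(23, v) + z(-67, 62)) = √((-2 + 23) + 62) = √(21 + 62) = √83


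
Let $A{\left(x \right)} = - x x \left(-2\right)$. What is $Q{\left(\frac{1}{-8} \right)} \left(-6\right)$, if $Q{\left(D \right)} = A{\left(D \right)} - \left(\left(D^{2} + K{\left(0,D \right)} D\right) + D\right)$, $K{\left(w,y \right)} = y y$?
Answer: $- \frac{219}{256} \approx -0.85547$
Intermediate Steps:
$A{\left(x \right)} = 2 x^{2}$ ($A{\left(x \right)} = - x^{2} \left(-2\right) = - \left(-2\right) x^{2} = 2 x^{2}$)
$K{\left(w,y \right)} = y^{2}$
$Q{\left(D \right)} = D^{2} - D - D^{3}$ ($Q{\left(D \right)} = 2 D^{2} - \left(\left(D^{2} + D^{2} D\right) + D\right) = 2 D^{2} - \left(\left(D^{2} + D^{3}\right) + D\right) = 2 D^{2} - \left(D + D^{2} + D^{3}\right) = D^{2} - D - D^{3}$)
$Q{\left(\frac{1}{-8} \right)} \left(-6\right) = \frac{-1 + \frac{1}{-8} - \left(\frac{1}{-8}\right)^{2}}{-8} \left(-6\right) = - \frac{-1 - \frac{1}{8} - \left(- \frac{1}{8}\right)^{2}}{8} \left(-6\right) = - \frac{-1 - \frac{1}{8} - \frac{1}{64}}{8} \left(-6\right) = \left(- \frac{1}{8}\right) \left(- \frac{73}{64}\right) \left(-6\right) = \frac{73}{512} \left(-6\right) = - \frac{219}{256}$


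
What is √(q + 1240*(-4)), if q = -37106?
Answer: 3*I*√4674 ≈ 205.1*I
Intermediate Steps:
√(q + 1240*(-4)) = √(-37106 + 1240*(-4)) = √(-37106 - 4960) = √(-42066) = 3*I*√4674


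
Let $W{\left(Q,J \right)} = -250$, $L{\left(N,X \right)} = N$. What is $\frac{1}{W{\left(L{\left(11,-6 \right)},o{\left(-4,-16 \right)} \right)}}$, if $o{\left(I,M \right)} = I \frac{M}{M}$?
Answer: $- \frac{1}{250} \approx -0.004$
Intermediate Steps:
$o{\left(I,M \right)} = I$ ($o{\left(I,M \right)} = I 1 = I$)
$\frac{1}{W{\left(L{\left(11,-6 \right)},o{\left(-4,-16 \right)} \right)}} = \frac{1}{-250} = - \frac{1}{250}$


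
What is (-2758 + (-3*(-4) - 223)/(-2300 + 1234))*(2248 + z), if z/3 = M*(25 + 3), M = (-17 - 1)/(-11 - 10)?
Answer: -3410187720/533 ≈ -6.3981e+6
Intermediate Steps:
M = 6/7 (M = -18/(-21) = -18*(-1/21) = 6/7 ≈ 0.85714)
z = 72 (z = 3*(6*(25 + 3)/7) = 3*((6/7)*28) = 3*24 = 72)
(-2758 + (-3*(-4) - 223)/(-2300 + 1234))*(2248 + z) = (-2758 + (-3*(-4) - 223)/(-2300 + 1234))*(2248 + 72) = (-2758 + (12 - 223)/(-1066))*2320 = (-2758 - 211*(-1/1066))*2320 = (-2758 + 211/1066)*2320 = -2939817/1066*2320 = -3410187720/533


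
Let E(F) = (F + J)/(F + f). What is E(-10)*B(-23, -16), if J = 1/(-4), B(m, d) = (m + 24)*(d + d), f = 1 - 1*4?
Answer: -328/13 ≈ -25.231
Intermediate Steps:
f = -3 (f = 1 - 4 = -3)
B(m, d) = 2*d*(24 + m) (B(m, d) = (24 + m)*(2*d) = 2*d*(24 + m))
J = -¼ (J = 1*(-¼) = -¼ ≈ -0.25000)
E(F) = (-¼ + F)/(-3 + F) (E(F) = (F - ¼)/(F - 3) = (-¼ + F)/(-3 + F))
E(-10)*B(-23, -16) = ((-¼ - 10)/(-3 - 10))*(2*(-16)*(24 - 23)) = (-41/4/(-13))*(2*(-16)*1) = -1/13*(-41/4)*(-32) = (41/52)*(-32) = -328/13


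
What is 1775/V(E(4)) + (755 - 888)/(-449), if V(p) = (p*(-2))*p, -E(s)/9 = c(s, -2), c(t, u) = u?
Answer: -710791/290952 ≈ -2.4430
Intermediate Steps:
E(s) = 18 (E(s) = -9*(-2) = 18)
V(p) = -2*p² (V(p) = (-2*p)*p = -2*p²)
1775/V(E(4)) + (755 - 888)/(-449) = 1775/((-2*18²)) + (755 - 888)/(-449) = 1775/((-2*324)) - 133*(-1/449) = 1775/(-648) + 133/449 = 1775*(-1/648) + 133/449 = -1775/648 + 133/449 = -710791/290952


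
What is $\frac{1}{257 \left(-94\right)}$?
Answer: $- \frac{1}{24158} \approx -4.1394 \cdot 10^{-5}$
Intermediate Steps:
$\frac{1}{257 \left(-94\right)} = \frac{1}{-24158} = - \frac{1}{24158}$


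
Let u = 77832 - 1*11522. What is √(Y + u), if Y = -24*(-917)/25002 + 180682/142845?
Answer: 2*√72514549728123855665/66137235 ≈ 257.51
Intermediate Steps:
Y = 425619118/198411705 (Y = 22008*(1/25002) + 180682*(1/142845) = 3668/4167 + 180682/142845 = 425619118/198411705 ≈ 2.1451)
u = 66310 (u = 77832 - 11522 = 66310)
√(Y + u) = √(425619118/198411705 + 66310) = √(13157105777668/198411705) = 2*√72514549728123855665/66137235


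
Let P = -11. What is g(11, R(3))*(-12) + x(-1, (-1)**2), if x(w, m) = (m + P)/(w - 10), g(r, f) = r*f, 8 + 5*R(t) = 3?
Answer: 1462/11 ≈ 132.91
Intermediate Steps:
R(t) = -1 (R(t) = -8/5 + (1/5)*3 = -8/5 + 3/5 = -1)
g(r, f) = f*r
x(w, m) = (-11 + m)/(-10 + w) (x(w, m) = (m - 11)/(w - 10) = (-11 + m)/(-10 + w))
g(11, R(3))*(-12) + x(-1, (-1)**2) = -1*11*(-12) + (-11 + (-1)**2)/(-10 - 1) = -11*(-12) + (-11 + 1)/(-11) = 132 - 1/11*(-10) = 132 + 10/11 = 1462/11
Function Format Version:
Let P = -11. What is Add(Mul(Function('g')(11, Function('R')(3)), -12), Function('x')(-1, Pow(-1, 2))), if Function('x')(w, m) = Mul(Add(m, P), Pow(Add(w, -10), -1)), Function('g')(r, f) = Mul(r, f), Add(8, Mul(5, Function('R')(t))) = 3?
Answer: Rational(1462, 11) ≈ 132.91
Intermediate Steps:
Function('R')(t) = -1 (Function('R')(t) = Add(Rational(-8, 5), Mul(Rational(1, 5), 3)) = Add(Rational(-8, 5), Rational(3, 5)) = -1)
Function('g')(r, f) = Mul(f, r)
Function('x')(w, m) = Mul(Pow(Add(-10, w), -1), Add(-11, m)) (Function('x')(w, m) = Mul(Add(m, -11), Pow(Add(w, -10), -1)) = Mul(Add(-11, m), Pow(Add(-10, w), -1)) = Mul(Pow(Add(-10, w), -1), Add(-11, m)))
Add(Mul(Function('g')(11, Function('R')(3)), -12), Function('x')(-1, Pow(-1, 2))) = Add(Mul(Mul(-1, 11), -12), Mul(Pow(Add(-10, -1), -1), Add(-11, Pow(-1, 2)))) = Add(Mul(-11, -12), Mul(Pow(-11, -1), Add(-11, 1))) = Add(132, Mul(Rational(-1, 11), -10)) = Add(132, Rational(10, 11)) = Rational(1462, 11)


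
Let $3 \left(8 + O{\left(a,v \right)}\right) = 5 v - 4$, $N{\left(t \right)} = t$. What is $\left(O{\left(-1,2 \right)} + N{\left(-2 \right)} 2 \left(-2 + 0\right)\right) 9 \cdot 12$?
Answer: $216$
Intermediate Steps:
$O{\left(a,v \right)} = - \frac{28}{3} + \frac{5 v}{3}$ ($O{\left(a,v \right)} = -8 + \frac{5 v - 4}{3} = -8 + \frac{-4 + 5 v}{3} = -8 + \left(- \frac{4}{3} + \frac{5 v}{3}\right) = - \frac{28}{3} + \frac{5 v}{3}$)
$\left(O{\left(-1,2 \right)} + N{\left(-2 \right)} 2 \left(-2 + 0\right)\right) 9 \cdot 12 = \left(\left(- \frac{28}{3} + \frac{5}{3} \cdot 2\right) - 2 \cdot 2 \left(-2 + 0\right)\right) 9 \cdot 12 = \left(\left(- \frac{28}{3} + \frac{10}{3}\right) - 2 \cdot 2 \left(-2\right)\right) 9 \cdot 12 = \left(-6 - -8\right) 9 \cdot 12 = \left(-6 + 8\right) 9 \cdot 12 = 2 \cdot 9 \cdot 12 = 18 \cdot 12 = 216$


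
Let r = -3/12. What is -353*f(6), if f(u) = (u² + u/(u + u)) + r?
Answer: -51185/4 ≈ -12796.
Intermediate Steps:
r = -¼ (r = -3*1/12 = -¼ ≈ -0.25000)
f(u) = ¼ + u² (f(u) = (u² + u/(u + u)) - ¼ = (u² + u/((2*u))) - ¼ = (u² + (1/(2*u))*u) - ¼ = (u² + ½) - ¼ = (½ + u²) - ¼ = ¼ + u²)
-353*f(6) = -353*(¼ + 6²) = -353*(¼ + 36) = -353*145/4 = -51185/4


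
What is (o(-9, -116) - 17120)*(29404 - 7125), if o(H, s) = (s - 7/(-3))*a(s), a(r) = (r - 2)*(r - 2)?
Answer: -106926812876/3 ≈ -3.5642e+10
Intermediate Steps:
a(r) = (-2 + r)**2 (a(r) = (-2 + r)*(-2 + r) = (-2 + r)**2)
o(H, s) = (-2 + s)**2*(7/3 + s) (o(H, s) = (s - 7/(-3))*(-2 + s)**2 = (s - 7*(-1/3))*(-2 + s)**2 = (s + 7/3)*(-2 + s)**2 = (7/3 + s)*(-2 + s)**2 = (-2 + s)**2*(7/3 + s))
(o(-9, -116) - 17120)*(29404 - 7125) = ((-2 - 116)**2*(7/3 - 116) - 17120)*(29404 - 7125) = ((-118)**2*(-341/3) - 17120)*22279 = (13924*(-341/3) - 17120)*22279 = (-4748084/3 - 17120)*22279 = -4799444/3*22279 = -106926812876/3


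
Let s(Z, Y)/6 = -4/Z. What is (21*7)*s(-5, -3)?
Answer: 3528/5 ≈ 705.60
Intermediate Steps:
s(Z, Y) = -24/Z (s(Z, Y) = 6*(-4/Z) = -24/Z)
(21*7)*s(-5, -3) = (21*7)*(-24/(-5)) = 147*(-24*(-⅕)) = 147*(24/5) = 3528/5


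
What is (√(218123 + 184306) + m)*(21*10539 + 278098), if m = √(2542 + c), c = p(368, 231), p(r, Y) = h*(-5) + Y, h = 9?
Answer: 499417*√402429 + 998834*√682 ≈ 3.4290e+8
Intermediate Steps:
p(r, Y) = -45 + Y (p(r, Y) = 9*(-5) + Y = -45 + Y)
c = 186 (c = -45 + 231 = 186)
m = 2*√682 (m = √(2542 + 186) = √2728 = 2*√682 ≈ 52.230)
(√(218123 + 184306) + m)*(21*10539 + 278098) = (√(218123 + 184306) + 2*√682)*(21*10539 + 278098) = (√402429 + 2*√682)*(221319 + 278098) = (√402429 + 2*√682)*499417 = 499417*√402429 + 998834*√682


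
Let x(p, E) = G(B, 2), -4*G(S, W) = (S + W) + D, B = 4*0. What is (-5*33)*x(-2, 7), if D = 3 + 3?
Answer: 330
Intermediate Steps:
D = 6
B = 0
G(S, W) = -3/2 - S/4 - W/4 (G(S, W) = -((S + W) + 6)/4 = -(6 + S + W)/4 = -3/2 - S/4 - W/4)
x(p, E) = -2 (x(p, E) = -3/2 - ¼*0 - ¼*2 = -3/2 + 0 - ½ = -2)
(-5*33)*x(-2, 7) = -5*33*(-2) = -165*(-2) = 330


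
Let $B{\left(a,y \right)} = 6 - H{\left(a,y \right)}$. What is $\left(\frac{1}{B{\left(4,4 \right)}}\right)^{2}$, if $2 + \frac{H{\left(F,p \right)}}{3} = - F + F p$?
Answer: $\frac{1}{576} \approx 0.0017361$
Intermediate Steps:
$H{\left(F,p \right)} = -6 - 3 F + 3 F p$ ($H{\left(F,p \right)} = -6 + 3 \left(- F + F p\right) = -6 + \left(- 3 F + 3 F p\right) = -6 - 3 F + 3 F p$)
$B{\left(a,y \right)} = 12 + 3 a - 3 a y$ ($B{\left(a,y \right)} = 6 - \left(-6 - 3 a + 3 a y\right) = 6 + \left(6 + 3 a - 3 a y\right) = 12 + 3 a - 3 a y$)
$\left(\frac{1}{B{\left(4,4 \right)}}\right)^{2} = \left(\frac{1}{12 + 3 \cdot 4 - 12 \cdot 4}\right)^{2} = \left(\frac{1}{12 + 12 - 48}\right)^{2} = \left(\frac{1}{-24}\right)^{2} = \left(- \frac{1}{24}\right)^{2} = \frac{1}{576}$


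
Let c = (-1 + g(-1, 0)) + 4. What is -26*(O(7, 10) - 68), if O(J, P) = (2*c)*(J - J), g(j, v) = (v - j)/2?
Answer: 1768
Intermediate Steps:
g(j, v) = v/2 - j/2 (g(j, v) = (v - j)*(1/2) = v/2 - j/2)
c = 7/2 (c = (-1 + ((1/2)*0 - 1/2*(-1))) + 4 = (-1 + (0 + 1/2)) + 4 = (-1 + 1/2) + 4 = -1/2 + 4 = 7/2 ≈ 3.5000)
O(J, P) = 0 (O(J, P) = (2*(7/2))*(J - J) = 7*0 = 0)
-26*(O(7, 10) - 68) = -26*(0 - 68) = -26*(-68) = 1768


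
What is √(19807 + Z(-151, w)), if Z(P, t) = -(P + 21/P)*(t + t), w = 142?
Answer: √1430318055/151 ≈ 250.46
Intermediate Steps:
Z(P, t) = -2*t*(P + 21/P) (Z(P, t) = -(P + 21/P)*2*t = -2*t*(P + 21/P))
√(19807 + Z(-151, w)) = √(19807 - 2*142*(21 + (-151)²)/(-151)) = √(19807 - 2*142*(-1/151)*(21 + 22801)) = √(19807 - 2*142*(-1/151)*22822) = √(19807 + 6481448/151) = √(9472305/151) = √1430318055/151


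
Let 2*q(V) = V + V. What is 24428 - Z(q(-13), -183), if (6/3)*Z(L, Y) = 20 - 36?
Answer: 24436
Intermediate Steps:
q(V) = V (q(V) = (V + V)/2 = (2*V)/2 = V)
Z(L, Y) = -8 (Z(L, Y) = (20 - 36)/2 = (½)*(-16) = -8)
24428 - Z(q(-13), -183) = 24428 - 1*(-8) = 24428 + 8 = 24436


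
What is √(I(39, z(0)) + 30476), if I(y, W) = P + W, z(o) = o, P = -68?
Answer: 2*√7602 ≈ 174.38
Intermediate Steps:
I(y, W) = -68 + W
√(I(39, z(0)) + 30476) = √((-68 + 0) + 30476) = √(-68 + 30476) = √30408 = 2*√7602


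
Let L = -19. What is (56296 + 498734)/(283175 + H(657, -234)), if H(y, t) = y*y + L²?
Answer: 12334/15893 ≈ 0.77606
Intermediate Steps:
H(y, t) = 361 + y² (H(y, t) = y*y + (-19)² = y² + 361 = 361 + y²)
(56296 + 498734)/(283175 + H(657, -234)) = (56296 + 498734)/(283175 + (361 + 657²)) = 555030/(283175 + (361 + 431649)) = 555030/(283175 + 432010) = 555030/715185 = 555030*(1/715185) = 12334/15893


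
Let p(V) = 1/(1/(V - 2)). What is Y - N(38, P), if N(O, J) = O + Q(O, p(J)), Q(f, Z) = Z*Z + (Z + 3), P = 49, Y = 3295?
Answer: 998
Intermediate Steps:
p(V) = -2 + V (p(V) = 1/(1/(-2 + V)) = -2 + V)
Q(f, Z) = 3 + Z + Z**2 (Q(f, Z) = Z**2 + (3 + Z) = 3 + Z + Z**2)
N(O, J) = 1 + J + O + (-2 + J)**2 (N(O, J) = O + (3 + (-2 + J) + (-2 + J)**2) = O + (1 + J + (-2 + J)**2) = 1 + J + O + (-2 + J)**2)
Y - N(38, P) = 3295 - (1 + 49 + 38 + (-2 + 49)**2) = 3295 - (1 + 49 + 38 + 47**2) = 3295 - (1 + 49 + 38 + 2209) = 3295 - 1*2297 = 3295 - 2297 = 998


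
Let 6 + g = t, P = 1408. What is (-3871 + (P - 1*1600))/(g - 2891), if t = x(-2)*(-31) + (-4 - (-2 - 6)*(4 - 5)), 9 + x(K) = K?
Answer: 4063/2568 ≈ 1.5822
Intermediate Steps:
x(K) = -9 + K
t = 329 (t = (-9 - 2)*(-31) + (-4 - (-2 - 6)*(4 - 5)) = -11*(-31) + (-4 - (-8)*(-1)) = 341 + (-4 - 1*8) = 341 + (-4 - 8) = 341 - 12 = 329)
g = 323 (g = -6 + 329 = 323)
(-3871 + (P - 1*1600))/(g - 2891) = (-3871 + (1408 - 1*1600))/(323 - 2891) = (-3871 + (1408 - 1600))/(-2568) = (-3871 - 192)*(-1/2568) = -4063*(-1/2568) = 4063/2568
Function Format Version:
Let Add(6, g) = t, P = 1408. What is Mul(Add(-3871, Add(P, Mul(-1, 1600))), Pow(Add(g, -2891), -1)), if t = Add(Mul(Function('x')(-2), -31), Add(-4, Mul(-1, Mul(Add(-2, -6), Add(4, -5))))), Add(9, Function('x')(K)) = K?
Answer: Rational(4063, 2568) ≈ 1.5822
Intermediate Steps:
Function('x')(K) = Add(-9, K)
t = 329 (t = Add(Mul(Add(-9, -2), -31), Add(-4, Mul(-1, Mul(Add(-2, -6), Add(4, -5))))) = Add(Mul(-11, -31), Add(-4, Mul(-1, Mul(-8, -1)))) = Add(341, Add(-4, Mul(-1, 8))) = Add(341, Add(-4, -8)) = Add(341, -12) = 329)
g = 323 (g = Add(-6, 329) = 323)
Mul(Add(-3871, Add(P, Mul(-1, 1600))), Pow(Add(g, -2891), -1)) = Mul(Add(-3871, Add(1408, Mul(-1, 1600))), Pow(Add(323, -2891), -1)) = Mul(Add(-3871, Add(1408, -1600)), Pow(-2568, -1)) = Mul(Add(-3871, -192), Rational(-1, 2568)) = Mul(-4063, Rational(-1, 2568)) = Rational(4063, 2568)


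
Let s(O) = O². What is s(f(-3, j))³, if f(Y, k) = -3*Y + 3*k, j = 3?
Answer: 34012224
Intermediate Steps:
s(f(-3, j))³ = ((-3*(-3) + 3*3)²)³ = ((9 + 9)²)³ = (18²)³ = 324³ = 34012224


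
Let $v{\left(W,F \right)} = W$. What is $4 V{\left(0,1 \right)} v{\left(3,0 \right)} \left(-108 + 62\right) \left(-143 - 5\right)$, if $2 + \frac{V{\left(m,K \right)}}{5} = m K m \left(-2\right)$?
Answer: $-816960$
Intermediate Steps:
$V{\left(m,K \right)} = -10 - 10 K m^{2}$ ($V{\left(m,K \right)} = -10 + 5 m K m \left(-2\right) = -10 + 5 K m \left(- 2 m\right) = -10 + 5 \left(- 2 K m^{2}\right) = -10 - 10 K m^{2}$)
$4 V{\left(0,1 \right)} v{\left(3,0 \right)} \left(-108 + 62\right) \left(-143 - 5\right) = 4 \left(-10 - 10 \cdot 0^{2}\right) 3 \left(-108 + 62\right) \left(-143 - 5\right) = 4 \left(-10 - 10 \cdot 0\right) 3 \left(\left(-46\right) \left(-148\right)\right) = 4 \left(-10 + 0\right) 3 \cdot 6808 = 4 \left(-10\right) 3 \cdot 6808 = \left(-40\right) 3 \cdot 6808 = \left(-120\right) 6808 = -816960$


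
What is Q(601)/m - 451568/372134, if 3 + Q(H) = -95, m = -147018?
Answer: -16588038773/13677599103 ≈ -1.2128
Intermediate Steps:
Q(H) = -98 (Q(H) = -3 - 95 = -98)
Q(601)/m - 451568/372134 = -98/(-147018) - 451568/372134 = -98*(-1/147018) - 451568*1/372134 = 49/73509 - 225784/186067 = -16588038773/13677599103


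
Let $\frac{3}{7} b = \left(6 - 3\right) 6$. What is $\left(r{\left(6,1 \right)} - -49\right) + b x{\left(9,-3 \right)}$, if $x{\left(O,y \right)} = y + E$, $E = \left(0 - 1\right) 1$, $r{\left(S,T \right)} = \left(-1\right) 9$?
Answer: $-128$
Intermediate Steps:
$b = 42$ ($b = \frac{7 \left(6 - 3\right) 6}{3} = \frac{7 \cdot 3 \cdot 6}{3} = \frac{7}{3} \cdot 18 = 42$)
$r{\left(S,T \right)} = -9$
$E = -1$ ($E = \left(-1\right) 1 = -1$)
$x{\left(O,y \right)} = -1 + y$ ($x{\left(O,y \right)} = y - 1 = -1 + y$)
$\left(r{\left(6,1 \right)} - -49\right) + b x{\left(9,-3 \right)} = \left(-9 - -49\right) + 42 \left(-1 - 3\right) = \left(-9 + 49\right) + 42 \left(-4\right) = 40 - 168 = -128$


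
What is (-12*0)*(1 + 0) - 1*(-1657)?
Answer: 1657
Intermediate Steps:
(-12*0)*(1 + 0) - 1*(-1657) = 0*1 + 1657 = 0 + 1657 = 1657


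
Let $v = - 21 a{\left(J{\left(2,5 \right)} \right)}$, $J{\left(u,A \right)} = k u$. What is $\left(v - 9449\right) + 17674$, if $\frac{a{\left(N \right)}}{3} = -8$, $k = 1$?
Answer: $8729$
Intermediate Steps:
$J{\left(u,A \right)} = u$ ($J{\left(u,A \right)} = 1 u = u$)
$a{\left(N \right)} = -24$ ($a{\left(N \right)} = 3 \left(-8\right) = -24$)
$v = 504$ ($v = \left(-21\right) \left(-24\right) = 504$)
$\left(v - 9449\right) + 17674 = \left(504 - 9449\right) + 17674 = -8945 + 17674 = 8729$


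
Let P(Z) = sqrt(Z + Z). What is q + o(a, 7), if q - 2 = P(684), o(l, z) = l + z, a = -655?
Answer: -646 + 6*sqrt(38) ≈ -609.01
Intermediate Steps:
P(Z) = sqrt(2)*sqrt(Z) (P(Z) = sqrt(2*Z) = sqrt(2)*sqrt(Z))
q = 2 + 6*sqrt(38) (q = 2 + sqrt(2)*sqrt(684) = 2 + sqrt(2)*(6*sqrt(19)) = 2 + 6*sqrt(38) ≈ 38.987)
q + o(a, 7) = (2 + 6*sqrt(38)) + (-655 + 7) = (2 + 6*sqrt(38)) - 648 = -646 + 6*sqrt(38)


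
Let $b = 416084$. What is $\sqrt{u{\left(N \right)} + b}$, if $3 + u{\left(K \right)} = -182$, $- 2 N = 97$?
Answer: $3 \sqrt{46211} \approx 644.9$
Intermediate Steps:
$N = - \frac{97}{2}$ ($N = \left(- \frac{1}{2}\right) 97 = - \frac{97}{2} \approx -48.5$)
$u{\left(K \right)} = -185$ ($u{\left(K \right)} = -3 - 182 = -185$)
$\sqrt{u{\left(N \right)} + b} = \sqrt{-185 + 416084} = \sqrt{415899} = 3 \sqrt{46211}$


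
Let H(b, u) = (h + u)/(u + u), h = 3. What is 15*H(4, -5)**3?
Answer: 3/25 ≈ 0.12000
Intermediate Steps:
H(b, u) = (3 + u)/(2*u) (H(b, u) = (3 + u)/(u + u) = (3 + u)/((2*u)) = (3 + u)*(1/(2*u)) = (3 + u)/(2*u))
15*H(4, -5)**3 = 15*((1/2)*(3 - 5)/(-5))**3 = 15*((1/2)*(-1/5)*(-2))**3 = 15*(1/5)**3 = 15*(1/125) = 3/25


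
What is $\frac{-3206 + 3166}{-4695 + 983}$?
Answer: $\frac{5}{464} \approx 0.010776$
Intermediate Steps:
$\frac{-3206 + 3166}{-4695 + 983} = - \frac{40}{-3712} = \left(-40\right) \left(- \frac{1}{3712}\right) = \frac{5}{464}$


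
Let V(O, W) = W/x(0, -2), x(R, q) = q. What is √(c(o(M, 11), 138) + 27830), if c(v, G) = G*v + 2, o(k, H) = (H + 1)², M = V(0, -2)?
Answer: 2*√11926 ≈ 218.41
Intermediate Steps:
V(O, W) = -W/2 (V(O, W) = W/(-2) = W*(-½) = -W/2)
M = 1 (M = -½*(-2) = 1)
o(k, H) = (1 + H)²
c(v, G) = 2 + G*v
√(c(o(M, 11), 138) + 27830) = √((2 + 138*(1 + 11)²) + 27830) = √((2 + 138*12²) + 27830) = √((2 + 138*144) + 27830) = √((2 + 19872) + 27830) = √(19874 + 27830) = √47704 = 2*√11926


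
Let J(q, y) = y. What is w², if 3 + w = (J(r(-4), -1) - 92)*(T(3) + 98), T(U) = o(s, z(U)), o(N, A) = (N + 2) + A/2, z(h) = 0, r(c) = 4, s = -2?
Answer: 83119689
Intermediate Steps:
o(N, A) = 2 + N + A/2 (o(N, A) = (2 + N) + A*(½) = (2 + N) + A/2 = 2 + N + A/2)
T(U) = 0 (T(U) = 2 - 2 + (½)*0 = 2 - 2 + 0 = 0)
w = -9117 (w = -3 + (-1 - 92)*(0 + 98) = -3 - 93*98 = -3 - 9114 = -9117)
w² = (-9117)² = 83119689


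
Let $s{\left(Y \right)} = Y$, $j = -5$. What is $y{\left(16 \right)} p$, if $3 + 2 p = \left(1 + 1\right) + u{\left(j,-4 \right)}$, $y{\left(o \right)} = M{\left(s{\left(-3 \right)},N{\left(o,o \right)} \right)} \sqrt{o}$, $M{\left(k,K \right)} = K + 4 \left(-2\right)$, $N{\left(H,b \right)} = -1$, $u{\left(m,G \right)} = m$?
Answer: $108$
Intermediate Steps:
$M{\left(k,K \right)} = -8 + K$ ($M{\left(k,K \right)} = K - 8 = -8 + K$)
$y{\left(o \right)} = - 9 \sqrt{o}$ ($y{\left(o \right)} = \left(-8 - 1\right) \sqrt{o} = - 9 \sqrt{o}$)
$p = -3$ ($p = - \frac{3}{2} + \frac{\left(1 + 1\right) - 5}{2} = - \frac{3}{2} + \frac{2 - 5}{2} = - \frac{3}{2} + \frac{1}{2} \left(-3\right) = - \frac{3}{2} - \frac{3}{2} = -3$)
$y{\left(16 \right)} p = - 9 \sqrt{16} \left(-3\right) = \left(-9\right) 4 \left(-3\right) = \left(-36\right) \left(-3\right) = 108$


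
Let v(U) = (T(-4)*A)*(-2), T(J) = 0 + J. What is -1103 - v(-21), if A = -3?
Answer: -1079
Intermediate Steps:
T(J) = J
v(U) = -24 (v(U) = -4*(-3)*(-2) = 12*(-2) = -24)
-1103 - v(-21) = -1103 - 1*(-24) = -1103 + 24 = -1079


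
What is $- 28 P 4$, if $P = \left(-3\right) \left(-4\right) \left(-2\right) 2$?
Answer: $5376$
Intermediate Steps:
$P = -48$ ($P = 12 \left(-2\right) 2 = \left(-24\right) 2 = -48$)
$- 28 P 4 = \left(-28\right) \left(-48\right) 4 = 1344 \cdot 4 = 5376$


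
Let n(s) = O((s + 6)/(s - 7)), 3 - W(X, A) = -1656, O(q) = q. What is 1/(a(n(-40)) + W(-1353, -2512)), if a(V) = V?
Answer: 47/78007 ≈ 0.00060251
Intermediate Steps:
W(X, A) = 1659 (W(X, A) = 3 - 1*(-1656) = 3 + 1656 = 1659)
n(s) = (6 + s)/(-7 + s) (n(s) = (s + 6)/(s - 7) = (6 + s)/(-7 + s))
1/(a(n(-40)) + W(-1353, -2512)) = 1/((6 - 40)/(-7 - 40) + 1659) = 1/(-34/(-47) + 1659) = 1/(-1/47*(-34) + 1659) = 1/(34/47 + 1659) = 1/(78007/47) = 47/78007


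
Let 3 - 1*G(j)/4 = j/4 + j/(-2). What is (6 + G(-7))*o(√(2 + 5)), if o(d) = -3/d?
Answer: -33*√7/7 ≈ -12.473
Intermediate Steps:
G(j) = 12 + j (G(j) = 12 - 4*(j/4 + j/(-2)) = 12 - 4*(j*(¼) + j*(-½)) = 12 - 4*(j/4 - j/2) = 12 - (-1)*j = 12 + j)
(6 + G(-7))*o(√(2 + 5)) = (6 + (12 - 7))*(-3/√(2 + 5)) = (6 + 5)*(-3*√7/7) = 11*(-3*√7/7) = -33*√7/7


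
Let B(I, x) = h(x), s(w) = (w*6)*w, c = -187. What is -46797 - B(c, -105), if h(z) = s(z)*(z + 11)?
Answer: 6171303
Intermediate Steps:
s(w) = 6*w**2 (s(w) = (6*w)*w = 6*w**2)
h(z) = 6*z**2*(11 + z) (h(z) = (6*z**2)*(z + 11) = (6*z**2)*(11 + z) = 6*z**2*(11 + z))
B(I, x) = 6*x**2*(11 + x)
-46797 - B(c, -105) = -46797 - 6*(-105)**2*(11 - 105) = -46797 - 6*11025*(-94) = -46797 - 1*(-6218100) = -46797 + 6218100 = 6171303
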